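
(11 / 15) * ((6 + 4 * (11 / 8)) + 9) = 451 / 30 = 15.03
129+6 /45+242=5567 /15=371.13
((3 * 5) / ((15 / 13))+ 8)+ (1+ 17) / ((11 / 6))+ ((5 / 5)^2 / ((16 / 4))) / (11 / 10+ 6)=30.85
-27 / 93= -9 / 31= -0.29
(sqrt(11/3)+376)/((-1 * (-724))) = sqrt(33)/2172+94/181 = 0.52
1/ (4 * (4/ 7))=7/ 16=0.44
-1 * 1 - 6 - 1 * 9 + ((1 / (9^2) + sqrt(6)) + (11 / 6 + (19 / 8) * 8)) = sqrt(6) + 785 / 162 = 7.30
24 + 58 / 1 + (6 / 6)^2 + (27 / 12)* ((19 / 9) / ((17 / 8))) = 1449 / 17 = 85.24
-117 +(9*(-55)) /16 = -2367 /16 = -147.94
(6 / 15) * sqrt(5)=2 * sqrt(5) / 5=0.89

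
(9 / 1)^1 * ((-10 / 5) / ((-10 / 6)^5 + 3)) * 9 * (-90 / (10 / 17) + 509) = 3503574 / 599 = 5849.04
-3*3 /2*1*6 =-27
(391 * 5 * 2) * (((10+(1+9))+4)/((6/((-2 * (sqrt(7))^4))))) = -1532720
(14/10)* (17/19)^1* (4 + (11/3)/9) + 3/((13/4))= 214873/33345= 6.44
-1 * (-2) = 2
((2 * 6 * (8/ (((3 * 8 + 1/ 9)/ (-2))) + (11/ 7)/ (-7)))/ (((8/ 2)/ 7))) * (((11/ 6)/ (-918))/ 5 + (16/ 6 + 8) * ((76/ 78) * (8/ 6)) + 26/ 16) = -14954796811/ 51793560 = -288.74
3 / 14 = 0.21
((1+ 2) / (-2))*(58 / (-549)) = 29 / 183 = 0.16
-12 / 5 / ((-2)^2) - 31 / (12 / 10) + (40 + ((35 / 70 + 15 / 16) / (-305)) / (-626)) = 13.57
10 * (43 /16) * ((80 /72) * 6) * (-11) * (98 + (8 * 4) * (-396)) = 74343775 /3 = 24781258.33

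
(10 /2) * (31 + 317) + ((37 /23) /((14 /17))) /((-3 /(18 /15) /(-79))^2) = 14854678 /4025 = 3690.60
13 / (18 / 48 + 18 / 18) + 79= 973 / 11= 88.45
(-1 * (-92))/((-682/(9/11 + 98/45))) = -68218/168795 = -0.40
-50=-50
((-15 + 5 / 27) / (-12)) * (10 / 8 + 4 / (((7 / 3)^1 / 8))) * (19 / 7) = 199025 / 3969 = 50.14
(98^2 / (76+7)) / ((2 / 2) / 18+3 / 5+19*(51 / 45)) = 864360 / 165751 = 5.21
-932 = -932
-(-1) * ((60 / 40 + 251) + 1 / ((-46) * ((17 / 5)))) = 98725 / 391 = 252.49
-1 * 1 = -1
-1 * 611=-611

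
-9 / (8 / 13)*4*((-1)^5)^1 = 117 / 2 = 58.50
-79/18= -4.39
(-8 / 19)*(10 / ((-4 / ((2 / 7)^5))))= 640 / 319333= 0.00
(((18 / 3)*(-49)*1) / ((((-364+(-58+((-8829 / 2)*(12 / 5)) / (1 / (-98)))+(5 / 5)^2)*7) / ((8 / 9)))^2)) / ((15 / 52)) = -33280 / 2181275105199129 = -0.00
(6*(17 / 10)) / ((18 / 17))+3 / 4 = 623 / 60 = 10.38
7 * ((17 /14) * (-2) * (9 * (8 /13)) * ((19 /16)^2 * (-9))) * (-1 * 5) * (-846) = 1051360155 /208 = 5054616.13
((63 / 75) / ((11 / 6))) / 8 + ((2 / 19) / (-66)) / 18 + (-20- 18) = -21411131 / 564300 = -37.94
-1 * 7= -7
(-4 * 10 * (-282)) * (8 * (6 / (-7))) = -541440 / 7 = -77348.57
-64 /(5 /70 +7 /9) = -8064 /107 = -75.36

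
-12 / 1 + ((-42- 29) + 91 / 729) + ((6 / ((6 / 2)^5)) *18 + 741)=658.57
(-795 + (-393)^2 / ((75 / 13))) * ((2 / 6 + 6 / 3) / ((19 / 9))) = 13637484 / 475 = 28710.49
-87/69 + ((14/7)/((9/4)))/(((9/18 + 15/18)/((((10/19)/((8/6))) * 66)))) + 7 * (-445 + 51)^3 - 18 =-187097568883/437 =-428140889.89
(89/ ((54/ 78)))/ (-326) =-0.39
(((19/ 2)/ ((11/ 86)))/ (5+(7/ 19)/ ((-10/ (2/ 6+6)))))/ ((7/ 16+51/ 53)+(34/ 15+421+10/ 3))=103922400/ 2854552987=0.04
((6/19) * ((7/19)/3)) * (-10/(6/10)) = -700/1083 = -0.65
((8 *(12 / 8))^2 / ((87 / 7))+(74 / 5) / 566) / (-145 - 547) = -476513 / 28396220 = -0.02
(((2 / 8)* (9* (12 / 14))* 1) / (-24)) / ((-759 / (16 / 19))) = 3 / 33649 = 0.00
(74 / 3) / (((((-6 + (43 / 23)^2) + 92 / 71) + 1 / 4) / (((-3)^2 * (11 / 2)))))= -61146052 / 48023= -1273.27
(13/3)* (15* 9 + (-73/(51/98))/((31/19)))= 1007617/4743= 212.44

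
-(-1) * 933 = 933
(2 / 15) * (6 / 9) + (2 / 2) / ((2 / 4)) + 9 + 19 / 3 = 784 / 45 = 17.42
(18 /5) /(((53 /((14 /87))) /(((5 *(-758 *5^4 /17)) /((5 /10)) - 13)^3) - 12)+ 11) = -26798407489572328602972 /7444002080436871214485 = -3.60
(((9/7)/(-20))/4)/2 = -9/1120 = -0.01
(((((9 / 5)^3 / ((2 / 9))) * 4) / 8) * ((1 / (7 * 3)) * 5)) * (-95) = -41553 / 140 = -296.81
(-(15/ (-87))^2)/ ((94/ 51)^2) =-65025/ 7431076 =-0.01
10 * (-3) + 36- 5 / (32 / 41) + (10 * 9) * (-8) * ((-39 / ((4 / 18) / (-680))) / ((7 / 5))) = -13747968091 / 224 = -61374857.55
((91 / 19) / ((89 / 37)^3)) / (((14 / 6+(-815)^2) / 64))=442504608 / 13345400850151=0.00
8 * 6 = 48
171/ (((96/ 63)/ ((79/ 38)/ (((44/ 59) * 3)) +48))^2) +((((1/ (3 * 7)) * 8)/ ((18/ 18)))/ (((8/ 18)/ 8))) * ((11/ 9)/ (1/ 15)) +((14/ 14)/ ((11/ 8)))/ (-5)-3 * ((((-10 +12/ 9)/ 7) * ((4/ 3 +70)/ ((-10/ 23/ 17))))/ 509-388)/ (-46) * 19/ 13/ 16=424787985727987541159/ 2407671165419520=176431.06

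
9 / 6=3 / 2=1.50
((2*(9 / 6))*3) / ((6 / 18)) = 27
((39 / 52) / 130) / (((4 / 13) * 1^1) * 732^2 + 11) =3 / 85737560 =0.00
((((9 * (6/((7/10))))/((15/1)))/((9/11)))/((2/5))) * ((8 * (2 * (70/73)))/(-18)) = -8800/657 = -13.39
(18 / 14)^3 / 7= 729 / 2401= 0.30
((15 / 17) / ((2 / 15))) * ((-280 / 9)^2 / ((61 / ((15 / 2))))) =787.53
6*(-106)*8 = -5088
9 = 9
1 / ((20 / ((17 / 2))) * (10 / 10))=17 / 40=0.42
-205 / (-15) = 41 / 3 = 13.67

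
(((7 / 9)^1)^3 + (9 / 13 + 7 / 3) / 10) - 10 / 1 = -437218 / 47385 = -9.23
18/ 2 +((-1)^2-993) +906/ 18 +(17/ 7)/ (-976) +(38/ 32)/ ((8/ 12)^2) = -76244897/ 81984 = -930.00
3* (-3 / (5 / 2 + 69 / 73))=-1314 / 503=-2.61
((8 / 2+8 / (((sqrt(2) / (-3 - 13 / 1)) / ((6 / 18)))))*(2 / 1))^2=33344 / 9 - 2048*sqrt(2) / 3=2739.45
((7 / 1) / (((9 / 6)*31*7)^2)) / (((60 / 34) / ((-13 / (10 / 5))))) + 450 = 408665029 / 908145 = 450.00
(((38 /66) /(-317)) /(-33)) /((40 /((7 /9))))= 133 /124276680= 0.00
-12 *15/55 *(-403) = 14508/11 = 1318.91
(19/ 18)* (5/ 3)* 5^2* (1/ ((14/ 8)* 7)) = 4750/ 1323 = 3.59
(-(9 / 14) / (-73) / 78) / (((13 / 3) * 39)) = 3 / 4490668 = 0.00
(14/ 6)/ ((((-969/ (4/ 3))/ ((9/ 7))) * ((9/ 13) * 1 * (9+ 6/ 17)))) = -52/ 81567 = -0.00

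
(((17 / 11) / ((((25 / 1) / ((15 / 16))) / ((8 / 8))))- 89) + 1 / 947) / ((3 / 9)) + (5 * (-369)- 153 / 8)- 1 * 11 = -1785013759 / 833360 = -2141.95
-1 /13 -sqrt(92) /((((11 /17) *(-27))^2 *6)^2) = -1 /13 -83521 *sqrt(23) /140054898258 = -0.08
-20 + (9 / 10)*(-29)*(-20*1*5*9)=23470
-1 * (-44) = 44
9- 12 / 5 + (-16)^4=327713 / 5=65542.60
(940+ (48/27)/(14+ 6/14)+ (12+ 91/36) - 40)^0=1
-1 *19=-19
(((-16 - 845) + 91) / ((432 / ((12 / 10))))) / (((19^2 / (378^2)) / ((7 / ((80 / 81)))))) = -173282571 / 28880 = -6000.09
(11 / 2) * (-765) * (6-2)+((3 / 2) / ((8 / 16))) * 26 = -16752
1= 1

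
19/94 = 0.20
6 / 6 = 1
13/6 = 2.17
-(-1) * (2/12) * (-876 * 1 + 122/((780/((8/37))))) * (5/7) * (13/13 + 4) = -15800240/30303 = -521.41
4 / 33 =0.12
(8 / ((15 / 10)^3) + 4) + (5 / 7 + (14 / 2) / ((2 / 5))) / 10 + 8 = 12241 / 756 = 16.19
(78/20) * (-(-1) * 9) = 351/10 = 35.10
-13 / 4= -3.25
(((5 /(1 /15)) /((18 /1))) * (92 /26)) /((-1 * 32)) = -575 /1248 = -0.46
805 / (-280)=-23 / 8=-2.88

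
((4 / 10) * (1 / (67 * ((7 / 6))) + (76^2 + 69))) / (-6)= -2741311 / 7035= -389.67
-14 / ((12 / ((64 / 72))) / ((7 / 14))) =-14 / 27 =-0.52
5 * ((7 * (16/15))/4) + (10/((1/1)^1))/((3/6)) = 29.33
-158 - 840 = -998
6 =6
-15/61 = -0.25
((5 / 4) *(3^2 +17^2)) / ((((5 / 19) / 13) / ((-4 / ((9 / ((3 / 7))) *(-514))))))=6.82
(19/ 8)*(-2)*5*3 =-285/ 4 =-71.25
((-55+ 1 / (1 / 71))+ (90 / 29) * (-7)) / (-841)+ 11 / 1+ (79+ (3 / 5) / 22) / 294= 8893524877 / 788740260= 11.28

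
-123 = -123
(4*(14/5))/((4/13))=36.40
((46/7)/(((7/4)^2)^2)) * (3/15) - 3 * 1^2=-240329/84035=-2.86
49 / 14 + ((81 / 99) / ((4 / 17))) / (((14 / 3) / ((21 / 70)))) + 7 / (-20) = 3.37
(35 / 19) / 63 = 5 / 171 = 0.03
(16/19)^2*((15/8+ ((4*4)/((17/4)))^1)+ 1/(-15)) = 3.95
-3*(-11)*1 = 33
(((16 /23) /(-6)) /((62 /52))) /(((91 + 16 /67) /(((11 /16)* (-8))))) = 76648 /13075707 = 0.01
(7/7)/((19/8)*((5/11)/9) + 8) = 792/6431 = 0.12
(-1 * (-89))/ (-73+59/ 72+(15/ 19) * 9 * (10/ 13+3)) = -1.96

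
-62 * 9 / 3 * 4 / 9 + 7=-227 / 3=-75.67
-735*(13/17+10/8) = -100695/68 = -1480.81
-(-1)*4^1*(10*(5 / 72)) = 25 / 9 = 2.78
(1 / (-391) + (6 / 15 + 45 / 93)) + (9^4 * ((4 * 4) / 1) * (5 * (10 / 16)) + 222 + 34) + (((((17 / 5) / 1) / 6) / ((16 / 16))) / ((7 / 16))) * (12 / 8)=139280094022 / 424235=328308.82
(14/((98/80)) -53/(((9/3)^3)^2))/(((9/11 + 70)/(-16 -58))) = -47170486/3975237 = -11.87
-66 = -66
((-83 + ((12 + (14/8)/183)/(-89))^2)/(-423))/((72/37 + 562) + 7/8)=13031268884987/37519328815166538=0.00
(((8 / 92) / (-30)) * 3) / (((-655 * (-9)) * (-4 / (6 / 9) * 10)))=1 / 40675500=0.00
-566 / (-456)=283 / 228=1.24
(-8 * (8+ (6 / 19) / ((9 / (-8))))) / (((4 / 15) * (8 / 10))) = -5500 / 19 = -289.47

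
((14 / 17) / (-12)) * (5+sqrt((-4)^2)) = -21 / 34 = -0.62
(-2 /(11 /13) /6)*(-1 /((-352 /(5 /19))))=-65 /220704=-0.00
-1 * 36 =-36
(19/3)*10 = 190/3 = 63.33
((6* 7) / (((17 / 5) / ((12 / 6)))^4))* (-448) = -188160000 / 83521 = -2252.85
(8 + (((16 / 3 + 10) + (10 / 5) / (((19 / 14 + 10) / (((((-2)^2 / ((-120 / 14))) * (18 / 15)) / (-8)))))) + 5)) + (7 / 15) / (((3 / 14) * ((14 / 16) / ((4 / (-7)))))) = 321062 / 11925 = 26.92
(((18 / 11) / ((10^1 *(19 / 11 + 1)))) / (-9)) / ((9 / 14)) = -7 / 675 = -0.01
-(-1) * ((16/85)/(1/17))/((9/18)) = 32/5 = 6.40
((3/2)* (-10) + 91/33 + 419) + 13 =13852/33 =419.76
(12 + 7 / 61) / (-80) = -739 / 4880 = -0.15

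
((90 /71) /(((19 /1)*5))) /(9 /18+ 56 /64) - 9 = -133407 /14839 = -8.99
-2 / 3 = -0.67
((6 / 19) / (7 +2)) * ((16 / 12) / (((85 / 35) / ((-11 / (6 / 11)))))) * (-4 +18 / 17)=169400 / 148257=1.14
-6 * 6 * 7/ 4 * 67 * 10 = -42210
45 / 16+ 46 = 781 / 16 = 48.81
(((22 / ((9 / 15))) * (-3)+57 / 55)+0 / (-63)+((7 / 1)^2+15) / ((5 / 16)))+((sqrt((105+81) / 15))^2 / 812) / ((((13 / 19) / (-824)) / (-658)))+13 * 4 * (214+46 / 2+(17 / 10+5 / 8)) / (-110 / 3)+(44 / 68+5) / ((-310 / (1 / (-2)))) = 235586704237 / 19867900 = 11857.66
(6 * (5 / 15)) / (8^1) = 1 / 4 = 0.25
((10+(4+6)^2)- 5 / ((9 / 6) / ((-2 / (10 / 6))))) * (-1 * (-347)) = 39558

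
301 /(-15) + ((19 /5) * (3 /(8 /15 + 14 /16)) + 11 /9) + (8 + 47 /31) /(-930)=-157276909 /14616810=-10.76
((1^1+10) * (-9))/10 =-99/10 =-9.90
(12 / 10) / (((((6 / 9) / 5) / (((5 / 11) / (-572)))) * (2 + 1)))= -15 / 6292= -0.00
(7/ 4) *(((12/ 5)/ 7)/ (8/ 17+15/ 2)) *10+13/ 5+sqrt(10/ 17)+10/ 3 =sqrt(170)/ 17+27179/ 4065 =7.45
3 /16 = 0.19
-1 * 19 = -19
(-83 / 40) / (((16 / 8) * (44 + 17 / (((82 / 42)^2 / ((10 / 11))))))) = -0.02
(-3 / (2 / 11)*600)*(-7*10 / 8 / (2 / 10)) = 433125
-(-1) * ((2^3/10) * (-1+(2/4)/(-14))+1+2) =76/35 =2.17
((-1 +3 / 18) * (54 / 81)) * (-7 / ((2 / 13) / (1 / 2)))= 455 / 36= 12.64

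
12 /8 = 3 /2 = 1.50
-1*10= -10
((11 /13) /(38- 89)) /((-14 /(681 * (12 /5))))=1.94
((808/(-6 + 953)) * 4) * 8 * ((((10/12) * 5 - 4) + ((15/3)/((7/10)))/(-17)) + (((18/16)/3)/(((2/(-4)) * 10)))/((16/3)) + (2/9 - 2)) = -283195718/5071185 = -55.84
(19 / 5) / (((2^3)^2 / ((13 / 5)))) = 247 / 1600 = 0.15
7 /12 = 0.58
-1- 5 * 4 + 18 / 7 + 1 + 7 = -73 / 7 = -10.43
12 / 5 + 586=2942 / 5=588.40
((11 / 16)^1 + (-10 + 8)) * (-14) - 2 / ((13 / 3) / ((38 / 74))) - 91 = -280373 / 3848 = -72.86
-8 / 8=-1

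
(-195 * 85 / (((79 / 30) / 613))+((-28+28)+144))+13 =-304801847 / 79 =-3858251.23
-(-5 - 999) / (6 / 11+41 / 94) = 1038136 / 1015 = 1022.79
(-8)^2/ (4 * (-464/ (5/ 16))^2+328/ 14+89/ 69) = 772800/ 106483977707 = 0.00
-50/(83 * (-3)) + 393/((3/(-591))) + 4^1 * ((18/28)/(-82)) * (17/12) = -22130902991/285852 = -77420.84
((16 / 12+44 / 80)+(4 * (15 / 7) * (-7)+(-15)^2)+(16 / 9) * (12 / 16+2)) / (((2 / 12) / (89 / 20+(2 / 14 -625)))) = -639412.28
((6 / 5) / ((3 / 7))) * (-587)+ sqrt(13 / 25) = -8218 / 5+ sqrt(13) / 5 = -1642.88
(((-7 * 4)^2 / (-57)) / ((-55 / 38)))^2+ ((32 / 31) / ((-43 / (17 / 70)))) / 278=3188856715096 / 35311070025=90.31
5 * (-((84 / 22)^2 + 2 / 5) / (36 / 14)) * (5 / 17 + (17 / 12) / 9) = -26293393 / 1999404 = -13.15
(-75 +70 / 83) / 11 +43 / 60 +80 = 4052359 / 54780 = 73.98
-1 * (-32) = 32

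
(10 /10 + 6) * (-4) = -28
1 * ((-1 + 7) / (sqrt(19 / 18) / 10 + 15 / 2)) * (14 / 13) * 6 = 6804000 / 1316003 - 15120 * sqrt(38) / 1316003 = 5.10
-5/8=-0.62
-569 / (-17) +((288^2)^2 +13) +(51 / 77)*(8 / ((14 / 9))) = 63038756944190 / 9163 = 6879707185.88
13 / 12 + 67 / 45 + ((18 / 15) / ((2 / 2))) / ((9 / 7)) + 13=2971 / 180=16.51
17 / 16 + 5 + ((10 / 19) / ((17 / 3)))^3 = 3269163899 / 539172272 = 6.06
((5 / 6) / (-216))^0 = 1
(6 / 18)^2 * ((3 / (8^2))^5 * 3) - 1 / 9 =-1073741095 / 9663676416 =-0.11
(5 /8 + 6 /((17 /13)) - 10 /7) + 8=11.78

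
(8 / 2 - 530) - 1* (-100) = -426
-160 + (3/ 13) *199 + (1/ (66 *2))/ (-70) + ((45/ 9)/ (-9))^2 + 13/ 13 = -365734951/ 3243240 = -112.77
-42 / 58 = -21 / 29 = -0.72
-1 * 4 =-4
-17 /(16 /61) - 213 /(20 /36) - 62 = -40817 /80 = -510.21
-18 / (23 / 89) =-1602 / 23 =-69.65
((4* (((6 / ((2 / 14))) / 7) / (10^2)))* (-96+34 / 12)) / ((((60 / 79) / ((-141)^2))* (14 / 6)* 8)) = -877964841 / 28000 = -31355.89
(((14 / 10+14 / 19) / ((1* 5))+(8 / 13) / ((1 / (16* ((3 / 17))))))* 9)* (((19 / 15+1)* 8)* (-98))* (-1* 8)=8552361216 / 30875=276999.55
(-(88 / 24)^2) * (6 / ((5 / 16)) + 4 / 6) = -267.10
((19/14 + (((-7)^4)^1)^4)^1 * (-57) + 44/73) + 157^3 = -1935951133446584451/1022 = -1894277038597440.75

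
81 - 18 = 63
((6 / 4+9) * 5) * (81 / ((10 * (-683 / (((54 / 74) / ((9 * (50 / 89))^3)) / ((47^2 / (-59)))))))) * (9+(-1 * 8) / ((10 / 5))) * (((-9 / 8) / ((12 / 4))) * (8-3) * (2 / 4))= -7861109319 / 17863564480000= -0.00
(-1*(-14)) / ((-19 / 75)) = -55.26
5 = 5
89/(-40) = -89/40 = -2.22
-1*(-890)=890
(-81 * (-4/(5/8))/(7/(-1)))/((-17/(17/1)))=2592/35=74.06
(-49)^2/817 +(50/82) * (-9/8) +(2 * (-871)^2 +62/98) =19923200789071/13130824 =1517284.89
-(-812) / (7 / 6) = 696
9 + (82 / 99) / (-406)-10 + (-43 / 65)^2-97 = -8284176722 / 84909825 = -97.56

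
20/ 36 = 5/ 9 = 0.56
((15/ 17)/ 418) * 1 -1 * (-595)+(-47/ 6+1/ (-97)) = 607076645/ 1033923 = 587.16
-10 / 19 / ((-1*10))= 1 / 19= 0.05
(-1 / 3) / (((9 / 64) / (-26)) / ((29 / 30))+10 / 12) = -24128 / 59915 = -0.40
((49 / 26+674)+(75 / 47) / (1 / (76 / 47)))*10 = 194834785 / 28717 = 6784.65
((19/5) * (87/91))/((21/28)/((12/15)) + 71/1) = 0.05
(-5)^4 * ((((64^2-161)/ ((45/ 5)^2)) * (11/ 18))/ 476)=27053125/ 694008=38.98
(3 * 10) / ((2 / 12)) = 180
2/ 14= 1/ 7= 0.14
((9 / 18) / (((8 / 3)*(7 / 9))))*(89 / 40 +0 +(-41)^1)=-41877 / 4480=-9.35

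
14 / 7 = 2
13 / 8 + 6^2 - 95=-459 / 8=-57.38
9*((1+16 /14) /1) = 135 /7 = 19.29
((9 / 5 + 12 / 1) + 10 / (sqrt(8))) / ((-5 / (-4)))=2 * sqrt(2) + 276 / 25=13.87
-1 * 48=-48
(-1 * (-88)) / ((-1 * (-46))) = 44 / 23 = 1.91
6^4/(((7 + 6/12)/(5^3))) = 21600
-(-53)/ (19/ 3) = 159/ 19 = 8.37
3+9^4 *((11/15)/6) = 8049/10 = 804.90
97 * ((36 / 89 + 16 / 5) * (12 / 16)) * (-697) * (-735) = 134337563.70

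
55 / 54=1.02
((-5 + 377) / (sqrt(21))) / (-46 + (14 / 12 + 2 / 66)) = -8184*sqrt(21) / 20699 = -1.81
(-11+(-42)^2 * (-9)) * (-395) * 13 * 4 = 326318980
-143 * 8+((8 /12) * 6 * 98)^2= 152520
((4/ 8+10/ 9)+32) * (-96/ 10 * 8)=-7744/ 3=-2581.33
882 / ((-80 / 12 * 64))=-1323 / 640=-2.07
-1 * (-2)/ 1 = 2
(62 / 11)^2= 3844 / 121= 31.77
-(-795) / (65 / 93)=14787 / 13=1137.46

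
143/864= 0.17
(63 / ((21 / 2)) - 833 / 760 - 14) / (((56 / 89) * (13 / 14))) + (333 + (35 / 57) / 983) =36994991747 / 116544480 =317.43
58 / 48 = 29 / 24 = 1.21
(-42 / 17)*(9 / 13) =-378 / 221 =-1.71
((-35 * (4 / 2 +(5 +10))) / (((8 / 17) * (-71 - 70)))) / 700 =289 / 22560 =0.01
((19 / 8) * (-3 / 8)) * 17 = -969 / 64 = -15.14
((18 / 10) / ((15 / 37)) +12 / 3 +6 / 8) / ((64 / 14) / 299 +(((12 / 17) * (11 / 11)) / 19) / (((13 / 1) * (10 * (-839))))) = 521253786599 / 867171080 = 601.10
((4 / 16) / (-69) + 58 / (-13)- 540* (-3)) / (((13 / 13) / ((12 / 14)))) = 828077 / 598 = 1384.74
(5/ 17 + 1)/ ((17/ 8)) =176/ 289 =0.61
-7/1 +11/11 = -6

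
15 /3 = 5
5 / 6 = 0.83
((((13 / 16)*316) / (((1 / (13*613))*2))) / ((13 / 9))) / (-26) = -435843 / 16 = -27240.19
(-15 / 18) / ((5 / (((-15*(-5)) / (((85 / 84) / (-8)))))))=1680 / 17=98.82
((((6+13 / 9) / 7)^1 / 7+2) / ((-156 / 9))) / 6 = -73 / 3528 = -0.02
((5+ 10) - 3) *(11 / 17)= 7.76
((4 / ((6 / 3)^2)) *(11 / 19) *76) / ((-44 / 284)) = -284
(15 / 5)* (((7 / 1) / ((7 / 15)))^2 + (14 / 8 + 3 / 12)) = 681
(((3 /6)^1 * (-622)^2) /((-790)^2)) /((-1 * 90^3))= -96721 /227484450000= -0.00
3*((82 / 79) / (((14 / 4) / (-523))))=-257316 / 553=-465.31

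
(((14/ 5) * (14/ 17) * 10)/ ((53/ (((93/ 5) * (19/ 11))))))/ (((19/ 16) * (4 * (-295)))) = -0.01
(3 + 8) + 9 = 20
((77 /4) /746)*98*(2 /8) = 0.63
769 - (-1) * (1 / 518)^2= 206341157 / 268324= 769.00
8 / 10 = 4 / 5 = 0.80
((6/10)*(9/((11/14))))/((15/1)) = 126/275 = 0.46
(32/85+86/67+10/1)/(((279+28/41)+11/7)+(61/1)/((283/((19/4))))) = 21573597136/522275197735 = 0.04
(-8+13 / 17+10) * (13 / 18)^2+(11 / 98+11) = 3388313 / 269892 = 12.55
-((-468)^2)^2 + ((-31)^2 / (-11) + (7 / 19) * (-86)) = -10026046153265 / 209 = -47971512695.05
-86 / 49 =-1.76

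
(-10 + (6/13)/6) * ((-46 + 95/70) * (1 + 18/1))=1531875/182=8416.90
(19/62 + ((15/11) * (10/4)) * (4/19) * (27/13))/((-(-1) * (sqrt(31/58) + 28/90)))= -5530749210/4329857389 + 613014075 * sqrt(1798)/8659714778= 1.72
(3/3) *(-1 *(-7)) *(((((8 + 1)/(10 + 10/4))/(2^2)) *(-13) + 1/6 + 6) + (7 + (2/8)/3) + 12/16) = 4081/50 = 81.62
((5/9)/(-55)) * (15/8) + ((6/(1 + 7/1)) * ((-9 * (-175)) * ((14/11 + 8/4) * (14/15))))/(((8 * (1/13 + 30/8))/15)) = 8443055/4776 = 1767.81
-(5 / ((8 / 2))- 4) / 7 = 11 / 28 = 0.39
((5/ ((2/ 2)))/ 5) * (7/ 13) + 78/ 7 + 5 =1518/ 91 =16.68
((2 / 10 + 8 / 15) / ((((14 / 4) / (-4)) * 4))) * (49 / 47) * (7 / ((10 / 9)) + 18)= -6237 / 1175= -5.31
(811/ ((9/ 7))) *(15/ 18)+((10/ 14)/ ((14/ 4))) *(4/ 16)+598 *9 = 7815886/ 1323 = 5907.70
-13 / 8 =-1.62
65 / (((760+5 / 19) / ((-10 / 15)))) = -494 / 8667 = -0.06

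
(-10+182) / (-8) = -43 / 2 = -21.50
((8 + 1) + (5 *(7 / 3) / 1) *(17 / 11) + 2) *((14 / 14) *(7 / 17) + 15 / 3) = 88136 / 561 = 157.11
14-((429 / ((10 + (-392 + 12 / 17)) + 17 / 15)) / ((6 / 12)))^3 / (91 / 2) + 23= 1405695297141431 / 37734084842363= 37.25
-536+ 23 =-513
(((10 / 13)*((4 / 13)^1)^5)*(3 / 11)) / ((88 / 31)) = 119040 / 584043889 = 0.00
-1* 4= -4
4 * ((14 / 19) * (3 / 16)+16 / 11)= 2663 / 418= 6.37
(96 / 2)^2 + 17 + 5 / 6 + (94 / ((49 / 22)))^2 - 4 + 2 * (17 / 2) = 59295353 / 14406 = 4116.02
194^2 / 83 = 37636 / 83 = 453.45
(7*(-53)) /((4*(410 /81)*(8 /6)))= -90153 /6560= -13.74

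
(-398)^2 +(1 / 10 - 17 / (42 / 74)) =33258571 / 210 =158374.15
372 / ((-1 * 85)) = -372 / 85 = -4.38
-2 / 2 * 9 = -9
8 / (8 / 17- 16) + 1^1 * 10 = 313 / 33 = 9.48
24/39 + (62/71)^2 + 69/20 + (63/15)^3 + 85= 5370951377/32766500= 163.92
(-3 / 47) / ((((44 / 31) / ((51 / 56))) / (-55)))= 23715 / 10528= 2.25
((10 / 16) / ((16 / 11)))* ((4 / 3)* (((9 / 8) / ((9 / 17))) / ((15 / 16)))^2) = 3179 / 1080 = 2.94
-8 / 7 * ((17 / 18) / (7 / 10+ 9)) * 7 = -680 / 873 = -0.78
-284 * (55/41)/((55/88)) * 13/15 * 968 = -314499328/615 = -511381.02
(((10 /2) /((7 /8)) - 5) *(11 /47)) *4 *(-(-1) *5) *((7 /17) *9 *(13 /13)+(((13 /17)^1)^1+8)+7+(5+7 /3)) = 1503700 /16779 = 89.62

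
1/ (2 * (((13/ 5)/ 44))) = 110/ 13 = 8.46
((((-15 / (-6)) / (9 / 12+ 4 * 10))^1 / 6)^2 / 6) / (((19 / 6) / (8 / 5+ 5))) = 55 / 1514433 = 0.00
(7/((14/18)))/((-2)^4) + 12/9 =91/48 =1.90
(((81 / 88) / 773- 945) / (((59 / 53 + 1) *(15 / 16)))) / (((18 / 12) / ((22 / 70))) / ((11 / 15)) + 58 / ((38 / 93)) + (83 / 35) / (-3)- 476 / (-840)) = -712058349123 / 221278491464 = -3.22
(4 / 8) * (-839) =-839 / 2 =-419.50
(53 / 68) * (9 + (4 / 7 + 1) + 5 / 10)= 8215 / 952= 8.63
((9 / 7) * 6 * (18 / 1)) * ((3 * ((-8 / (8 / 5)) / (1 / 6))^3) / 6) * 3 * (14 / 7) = -78732000 / 7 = -11247428.57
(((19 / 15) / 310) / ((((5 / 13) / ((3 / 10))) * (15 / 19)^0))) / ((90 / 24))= 247 / 290625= 0.00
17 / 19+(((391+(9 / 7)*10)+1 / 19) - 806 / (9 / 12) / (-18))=1668049 / 3591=464.51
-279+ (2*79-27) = -148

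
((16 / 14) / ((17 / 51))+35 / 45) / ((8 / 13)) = 6.84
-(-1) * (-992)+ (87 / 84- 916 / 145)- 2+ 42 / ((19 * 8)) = -999.01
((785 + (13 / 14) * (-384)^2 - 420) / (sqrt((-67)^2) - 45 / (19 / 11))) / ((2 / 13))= 237371693 / 10892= 21793.21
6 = 6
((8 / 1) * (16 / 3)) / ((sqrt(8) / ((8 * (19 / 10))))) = 2432 * sqrt(2) / 15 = 229.29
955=955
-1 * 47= -47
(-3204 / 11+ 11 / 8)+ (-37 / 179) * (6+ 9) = -4615309 / 15752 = -293.00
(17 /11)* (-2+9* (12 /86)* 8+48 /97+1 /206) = 11348469 /859226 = 13.21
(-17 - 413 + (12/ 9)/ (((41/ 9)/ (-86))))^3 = -6499419293528/ 68921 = -94302451.99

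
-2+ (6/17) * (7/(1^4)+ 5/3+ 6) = 54/17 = 3.18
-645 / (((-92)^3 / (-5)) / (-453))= 1460925 / 778688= 1.88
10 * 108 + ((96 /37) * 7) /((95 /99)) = 3862728 /3515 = 1098.93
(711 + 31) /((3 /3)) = 742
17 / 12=1.42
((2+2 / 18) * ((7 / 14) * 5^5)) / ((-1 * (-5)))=11875 / 18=659.72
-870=-870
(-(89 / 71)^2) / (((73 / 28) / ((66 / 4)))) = -3659502 / 367993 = -9.94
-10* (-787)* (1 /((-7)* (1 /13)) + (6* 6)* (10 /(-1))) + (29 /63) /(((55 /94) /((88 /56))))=-6279430924 /2205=-2847814.48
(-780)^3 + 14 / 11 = -474551998.73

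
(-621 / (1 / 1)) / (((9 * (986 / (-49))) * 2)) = 3381 / 1972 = 1.71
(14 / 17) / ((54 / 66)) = 154 / 153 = 1.01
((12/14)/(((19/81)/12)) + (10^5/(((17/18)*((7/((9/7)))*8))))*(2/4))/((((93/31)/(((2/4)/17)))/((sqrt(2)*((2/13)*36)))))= 239178096*sqrt(2)/3497767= 96.70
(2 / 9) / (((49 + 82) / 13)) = 26 / 1179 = 0.02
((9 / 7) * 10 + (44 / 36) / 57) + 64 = 276071 / 3591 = 76.88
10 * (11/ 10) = 11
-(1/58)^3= -1/195112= -0.00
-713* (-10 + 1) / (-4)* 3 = -19251 / 4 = -4812.75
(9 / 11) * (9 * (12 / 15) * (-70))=-4536 / 11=-412.36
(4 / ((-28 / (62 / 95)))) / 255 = -62 / 169575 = -0.00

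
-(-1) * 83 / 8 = 83 / 8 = 10.38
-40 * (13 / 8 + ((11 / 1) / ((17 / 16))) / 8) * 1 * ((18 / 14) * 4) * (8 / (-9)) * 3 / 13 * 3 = 571680 / 1547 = 369.54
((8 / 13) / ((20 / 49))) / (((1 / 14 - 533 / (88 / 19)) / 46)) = -2776928 / 4604925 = -0.60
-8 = -8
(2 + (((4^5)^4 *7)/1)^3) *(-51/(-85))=273555121532535686643603493005694913742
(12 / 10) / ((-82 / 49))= -147 / 205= -0.72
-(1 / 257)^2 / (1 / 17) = -17 / 66049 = -0.00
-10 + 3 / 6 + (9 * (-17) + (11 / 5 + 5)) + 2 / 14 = -155.16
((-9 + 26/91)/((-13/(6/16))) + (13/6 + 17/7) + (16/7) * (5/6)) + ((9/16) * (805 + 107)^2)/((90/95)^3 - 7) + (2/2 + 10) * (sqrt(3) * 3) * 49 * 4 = -2335962373697/30707768 + 6468 * sqrt(3) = -64867.83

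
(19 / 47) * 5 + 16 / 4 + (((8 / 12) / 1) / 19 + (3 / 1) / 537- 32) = -12438358 / 479541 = -25.94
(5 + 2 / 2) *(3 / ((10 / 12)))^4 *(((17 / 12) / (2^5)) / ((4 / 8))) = 111537 / 1250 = 89.23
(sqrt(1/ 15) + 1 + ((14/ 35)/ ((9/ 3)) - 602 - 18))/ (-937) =9283/ 14055 - sqrt(15)/ 14055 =0.66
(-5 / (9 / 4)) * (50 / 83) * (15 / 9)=-5000 / 2241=-2.23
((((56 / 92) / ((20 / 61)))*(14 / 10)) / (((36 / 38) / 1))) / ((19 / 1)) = 2989 / 20700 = 0.14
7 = 7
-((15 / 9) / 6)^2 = -25 / 324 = -0.08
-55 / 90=-0.61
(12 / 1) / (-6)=-2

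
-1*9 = -9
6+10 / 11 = 76 / 11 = 6.91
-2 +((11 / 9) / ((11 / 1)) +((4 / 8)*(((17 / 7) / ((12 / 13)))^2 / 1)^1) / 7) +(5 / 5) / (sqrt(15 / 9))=-45917 / 32928 +sqrt(15) / 5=-0.62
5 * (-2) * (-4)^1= 40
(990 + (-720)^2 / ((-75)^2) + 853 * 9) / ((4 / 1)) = 218979 / 100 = 2189.79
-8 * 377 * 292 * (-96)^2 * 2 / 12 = -1352712192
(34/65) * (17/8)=289/260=1.11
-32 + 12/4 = -29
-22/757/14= -11/5299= -0.00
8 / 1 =8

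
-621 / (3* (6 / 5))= -345 / 2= -172.50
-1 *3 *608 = -1824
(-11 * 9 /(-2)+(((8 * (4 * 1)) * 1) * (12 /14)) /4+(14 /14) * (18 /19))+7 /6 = 23330 /399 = 58.47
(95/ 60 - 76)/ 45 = -893/ 540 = -1.65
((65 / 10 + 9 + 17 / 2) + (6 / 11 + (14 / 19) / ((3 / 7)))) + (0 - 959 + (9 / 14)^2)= -114574913 / 122892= -932.32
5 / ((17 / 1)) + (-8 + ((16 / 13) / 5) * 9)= -6067 / 1105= -5.49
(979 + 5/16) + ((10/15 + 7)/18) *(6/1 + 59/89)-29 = 36646727/38448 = 953.15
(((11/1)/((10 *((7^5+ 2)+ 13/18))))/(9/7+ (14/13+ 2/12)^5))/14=10993471632/10019416310542625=0.00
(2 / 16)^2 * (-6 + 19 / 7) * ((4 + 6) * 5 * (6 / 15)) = -115 / 112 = -1.03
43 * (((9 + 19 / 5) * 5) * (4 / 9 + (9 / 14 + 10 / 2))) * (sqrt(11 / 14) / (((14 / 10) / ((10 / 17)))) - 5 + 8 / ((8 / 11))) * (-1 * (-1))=26384800 * sqrt(154) / 52479 + 2110784 / 21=106752.72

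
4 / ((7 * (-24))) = -1 / 42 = -0.02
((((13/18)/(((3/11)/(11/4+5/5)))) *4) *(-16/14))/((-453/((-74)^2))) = 15661360/28539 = 548.77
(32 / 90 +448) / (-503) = -20176 / 22635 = -0.89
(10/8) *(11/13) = 55/52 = 1.06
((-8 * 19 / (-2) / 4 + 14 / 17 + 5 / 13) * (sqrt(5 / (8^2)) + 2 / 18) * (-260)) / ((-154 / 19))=11020 / 153 + 2755 * sqrt(5) / 34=253.21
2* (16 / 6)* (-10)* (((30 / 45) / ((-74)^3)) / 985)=8 / 89807769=0.00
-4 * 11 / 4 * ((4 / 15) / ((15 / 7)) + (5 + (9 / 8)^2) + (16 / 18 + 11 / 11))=-91.07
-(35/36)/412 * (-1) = 35/14832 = 0.00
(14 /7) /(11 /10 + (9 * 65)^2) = 20 /3422261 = 0.00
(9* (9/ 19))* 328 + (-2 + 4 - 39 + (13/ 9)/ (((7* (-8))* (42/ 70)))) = 39106645/ 28728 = 1361.27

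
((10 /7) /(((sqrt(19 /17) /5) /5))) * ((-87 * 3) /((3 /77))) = -239250 * sqrt(323) /19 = -226307.84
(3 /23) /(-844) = -3 /19412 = -0.00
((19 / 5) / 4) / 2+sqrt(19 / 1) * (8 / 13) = 19 / 40+8 * sqrt(19) / 13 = 3.16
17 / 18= 0.94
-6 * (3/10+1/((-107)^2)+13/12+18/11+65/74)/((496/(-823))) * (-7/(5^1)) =-6278719057219/115561626400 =-54.33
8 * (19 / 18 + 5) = 436 / 9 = 48.44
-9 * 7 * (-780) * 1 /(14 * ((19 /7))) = 24570 /19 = 1293.16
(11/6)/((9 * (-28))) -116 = -175403/1512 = -116.01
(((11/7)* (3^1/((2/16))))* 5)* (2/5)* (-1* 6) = -3168/7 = -452.57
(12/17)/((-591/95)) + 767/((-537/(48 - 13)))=-50.10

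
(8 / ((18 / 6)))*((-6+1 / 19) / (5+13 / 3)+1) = 386 / 399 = 0.97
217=217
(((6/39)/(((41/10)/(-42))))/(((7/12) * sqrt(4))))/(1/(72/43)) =-51840/22919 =-2.26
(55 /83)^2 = 3025 /6889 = 0.44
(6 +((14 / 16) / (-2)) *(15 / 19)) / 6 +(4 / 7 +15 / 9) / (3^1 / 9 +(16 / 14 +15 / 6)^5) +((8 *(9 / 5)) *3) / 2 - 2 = 64684010026233 / 3148265274080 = 20.55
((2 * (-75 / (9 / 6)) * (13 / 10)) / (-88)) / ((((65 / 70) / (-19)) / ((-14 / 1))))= 4655 / 11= 423.18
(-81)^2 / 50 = 6561 / 50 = 131.22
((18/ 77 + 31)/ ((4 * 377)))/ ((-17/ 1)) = -185/ 151844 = -0.00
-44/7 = -6.29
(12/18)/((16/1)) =1/24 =0.04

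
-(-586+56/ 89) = 52098/ 89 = 585.37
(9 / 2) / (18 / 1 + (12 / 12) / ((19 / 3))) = 57 / 230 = 0.25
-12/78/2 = -1/13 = -0.08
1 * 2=2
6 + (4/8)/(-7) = 83/14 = 5.93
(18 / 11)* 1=1.64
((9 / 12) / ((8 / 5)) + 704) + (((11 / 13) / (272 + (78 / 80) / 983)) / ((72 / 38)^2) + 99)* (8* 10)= 3108122949358021 / 360381381984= 8624.54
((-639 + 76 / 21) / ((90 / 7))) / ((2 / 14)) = -93401 / 270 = -345.93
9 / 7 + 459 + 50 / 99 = 460.79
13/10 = 1.30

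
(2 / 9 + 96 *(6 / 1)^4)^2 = 1253831104516 / 81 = 15479396352.05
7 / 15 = 0.47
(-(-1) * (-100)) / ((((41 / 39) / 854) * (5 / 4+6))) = -13322400 / 1189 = -11204.71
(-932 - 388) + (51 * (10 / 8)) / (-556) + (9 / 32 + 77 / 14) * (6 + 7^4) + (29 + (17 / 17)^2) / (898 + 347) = 4650012101 / 369184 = 12595.38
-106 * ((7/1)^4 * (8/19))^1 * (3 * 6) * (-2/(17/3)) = 219893184/323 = 680783.85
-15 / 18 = -5 / 6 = -0.83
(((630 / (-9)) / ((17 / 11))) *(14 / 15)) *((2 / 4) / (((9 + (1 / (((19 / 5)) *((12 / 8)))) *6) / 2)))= -4.21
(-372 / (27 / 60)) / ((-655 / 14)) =6944 / 393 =17.67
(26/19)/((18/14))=1.06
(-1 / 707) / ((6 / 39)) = -13 / 1414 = -0.01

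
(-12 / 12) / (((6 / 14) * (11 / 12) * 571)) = -28 / 6281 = -0.00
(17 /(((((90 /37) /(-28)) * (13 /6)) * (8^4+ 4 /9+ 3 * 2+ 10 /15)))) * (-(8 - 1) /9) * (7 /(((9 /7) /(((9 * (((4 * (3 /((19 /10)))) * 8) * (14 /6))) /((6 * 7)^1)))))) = 3020458 /1282671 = 2.35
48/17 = 2.82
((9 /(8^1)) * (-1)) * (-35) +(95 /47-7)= 12933 /376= 34.40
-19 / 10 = -1.90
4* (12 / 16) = 3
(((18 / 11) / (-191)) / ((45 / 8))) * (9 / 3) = -48 / 10505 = -0.00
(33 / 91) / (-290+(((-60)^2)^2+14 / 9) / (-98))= -2079 / 759822661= -0.00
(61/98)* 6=183/49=3.73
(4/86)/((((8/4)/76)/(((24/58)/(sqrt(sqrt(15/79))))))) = 304 * 15^(3/4) * 79^(1/4)/6235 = 1.11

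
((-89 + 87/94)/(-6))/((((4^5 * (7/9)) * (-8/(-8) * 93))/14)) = 0.00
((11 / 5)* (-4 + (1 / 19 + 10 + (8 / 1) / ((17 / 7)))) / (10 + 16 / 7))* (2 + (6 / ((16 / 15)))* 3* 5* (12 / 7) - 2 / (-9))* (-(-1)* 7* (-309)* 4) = -88615592989 / 41667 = -2126757.22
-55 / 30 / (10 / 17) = -187 / 60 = -3.12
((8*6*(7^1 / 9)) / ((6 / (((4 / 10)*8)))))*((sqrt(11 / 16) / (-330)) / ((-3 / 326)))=36512*sqrt(11) / 22275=5.44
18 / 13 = 1.38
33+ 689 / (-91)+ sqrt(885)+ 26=sqrt(885)+ 360 / 7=81.18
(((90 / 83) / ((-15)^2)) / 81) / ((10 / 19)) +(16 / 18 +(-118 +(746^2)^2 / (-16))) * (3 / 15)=-650681479453886 / 168075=-3871375751.62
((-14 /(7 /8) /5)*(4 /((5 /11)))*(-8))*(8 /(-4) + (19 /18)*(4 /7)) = -495616 /1575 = -314.68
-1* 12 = -12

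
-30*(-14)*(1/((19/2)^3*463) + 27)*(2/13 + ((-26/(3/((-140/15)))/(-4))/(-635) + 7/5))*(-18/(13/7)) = -11879314763117928/68160413971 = -174284.66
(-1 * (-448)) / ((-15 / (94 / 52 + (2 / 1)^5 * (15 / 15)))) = -65632 / 65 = -1009.72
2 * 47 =94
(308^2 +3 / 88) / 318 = 8348035 / 27984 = 298.31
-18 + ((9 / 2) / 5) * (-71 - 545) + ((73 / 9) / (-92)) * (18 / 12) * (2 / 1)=-790277 / 1380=-572.66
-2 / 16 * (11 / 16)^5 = -161051 / 8388608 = -0.02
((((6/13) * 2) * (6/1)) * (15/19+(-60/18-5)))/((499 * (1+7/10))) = -103200/2095301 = -0.05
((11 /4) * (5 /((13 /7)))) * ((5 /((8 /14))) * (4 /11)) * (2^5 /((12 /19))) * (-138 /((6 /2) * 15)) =-428260 /117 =-3660.34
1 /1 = 1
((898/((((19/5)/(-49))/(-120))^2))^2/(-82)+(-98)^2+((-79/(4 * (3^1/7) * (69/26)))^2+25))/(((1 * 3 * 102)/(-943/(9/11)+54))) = 510478218181689594871639341819365/2522103348270024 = 202401784420071375.85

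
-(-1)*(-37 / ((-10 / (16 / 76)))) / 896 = 0.00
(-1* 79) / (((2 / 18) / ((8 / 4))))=-1422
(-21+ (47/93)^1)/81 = -1906/7533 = -0.25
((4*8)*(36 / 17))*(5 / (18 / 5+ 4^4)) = 1.31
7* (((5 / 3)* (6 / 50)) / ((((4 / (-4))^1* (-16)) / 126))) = 11.02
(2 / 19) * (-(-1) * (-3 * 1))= -6 / 19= -0.32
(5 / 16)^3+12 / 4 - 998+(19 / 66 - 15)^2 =-3472635971 / 4460544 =-778.52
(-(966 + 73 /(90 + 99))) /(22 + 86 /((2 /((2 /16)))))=-1461176 /41391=-35.30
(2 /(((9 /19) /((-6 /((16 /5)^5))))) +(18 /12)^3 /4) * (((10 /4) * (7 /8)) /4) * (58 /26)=613239655 /654311424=0.94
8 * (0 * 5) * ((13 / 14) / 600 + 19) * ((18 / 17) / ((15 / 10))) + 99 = 99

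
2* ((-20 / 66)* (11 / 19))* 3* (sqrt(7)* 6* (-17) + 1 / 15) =-4 / 57 + 2040* sqrt(7) / 19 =284.00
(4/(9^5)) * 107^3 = 4900172/59049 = 82.98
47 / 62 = 0.76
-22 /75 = -0.29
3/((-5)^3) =-3/125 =-0.02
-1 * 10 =-10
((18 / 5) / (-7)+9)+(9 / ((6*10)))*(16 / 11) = 3351 / 385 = 8.70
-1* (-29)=29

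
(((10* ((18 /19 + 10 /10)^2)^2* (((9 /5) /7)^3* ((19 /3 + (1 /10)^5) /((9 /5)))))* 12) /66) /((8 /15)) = 41204833331589 /14048603800000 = 2.93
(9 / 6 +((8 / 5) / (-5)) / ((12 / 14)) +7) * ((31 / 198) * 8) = 75578 / 7425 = 10.18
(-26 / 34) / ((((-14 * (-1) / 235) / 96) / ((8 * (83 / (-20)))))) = 4868448 / 119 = 40911.33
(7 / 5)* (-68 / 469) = -68 / 335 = -0.20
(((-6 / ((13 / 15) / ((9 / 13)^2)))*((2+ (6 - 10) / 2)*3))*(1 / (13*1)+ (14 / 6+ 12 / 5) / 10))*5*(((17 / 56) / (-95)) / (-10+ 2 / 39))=0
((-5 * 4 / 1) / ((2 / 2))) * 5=-100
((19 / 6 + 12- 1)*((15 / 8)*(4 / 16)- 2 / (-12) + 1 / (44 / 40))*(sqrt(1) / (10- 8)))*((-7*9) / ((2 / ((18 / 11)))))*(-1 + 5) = -8734005 / 3872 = -2255.68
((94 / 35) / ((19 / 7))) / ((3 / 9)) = 282 / 95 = 2.97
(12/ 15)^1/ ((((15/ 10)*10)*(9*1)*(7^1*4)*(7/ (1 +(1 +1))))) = 1/ 11025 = 0.00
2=2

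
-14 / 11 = -1.27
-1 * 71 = -71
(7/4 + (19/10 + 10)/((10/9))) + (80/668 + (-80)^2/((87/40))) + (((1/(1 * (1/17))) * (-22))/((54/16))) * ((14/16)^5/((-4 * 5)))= 79213476075323/26779852800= 2957.95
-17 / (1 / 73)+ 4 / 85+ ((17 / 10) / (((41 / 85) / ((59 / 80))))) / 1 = -27620241 / 22304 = -1238.35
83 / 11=7.55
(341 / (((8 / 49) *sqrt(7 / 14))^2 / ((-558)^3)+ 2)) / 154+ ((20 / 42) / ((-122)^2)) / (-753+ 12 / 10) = 67829668953854376403 / 61265509794733830012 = 1.11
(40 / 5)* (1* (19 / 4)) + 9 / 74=2821 / 74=38.12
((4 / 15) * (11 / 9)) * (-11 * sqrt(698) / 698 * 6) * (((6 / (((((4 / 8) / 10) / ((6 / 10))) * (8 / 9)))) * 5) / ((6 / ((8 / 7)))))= -5808 * sqrt(698) / 2443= -62.81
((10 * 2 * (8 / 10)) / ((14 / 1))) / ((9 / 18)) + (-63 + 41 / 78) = -32863 / 546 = -60.19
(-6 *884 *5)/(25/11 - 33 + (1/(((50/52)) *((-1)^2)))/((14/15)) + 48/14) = 600600/593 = 1012.82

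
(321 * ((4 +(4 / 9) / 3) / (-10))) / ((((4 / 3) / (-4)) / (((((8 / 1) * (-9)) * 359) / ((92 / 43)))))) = -554991024 / 115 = -4826008.90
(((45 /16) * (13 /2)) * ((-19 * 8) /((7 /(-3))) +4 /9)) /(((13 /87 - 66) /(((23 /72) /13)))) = -3445055 /7699776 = -0.45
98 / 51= 1.92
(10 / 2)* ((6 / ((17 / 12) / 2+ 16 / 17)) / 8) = 1530 / 673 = 2.27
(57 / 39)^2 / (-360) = -361 / 60840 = -0.01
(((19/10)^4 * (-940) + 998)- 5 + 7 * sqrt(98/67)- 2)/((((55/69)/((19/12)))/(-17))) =41822201823/110000- 364021 * sqrt(134)/14740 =379915.96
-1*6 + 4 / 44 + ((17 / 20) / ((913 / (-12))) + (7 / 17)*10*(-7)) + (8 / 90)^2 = -1091749924 / 31430025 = -34.74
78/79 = 0.99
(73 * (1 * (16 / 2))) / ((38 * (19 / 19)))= 292 / 19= 15.37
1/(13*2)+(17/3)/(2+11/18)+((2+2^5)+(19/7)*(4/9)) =2880433/76986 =37.42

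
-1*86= -86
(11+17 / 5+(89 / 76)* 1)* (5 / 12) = 5917 / 912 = 6.49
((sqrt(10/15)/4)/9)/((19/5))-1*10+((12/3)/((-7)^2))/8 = -979/98+5*sqrt(6)/2052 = -9.98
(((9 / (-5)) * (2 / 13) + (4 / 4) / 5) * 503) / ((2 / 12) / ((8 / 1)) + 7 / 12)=-24144 / 377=-64.04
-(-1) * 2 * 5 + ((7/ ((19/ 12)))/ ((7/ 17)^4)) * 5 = 5076430/ 6517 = 778.95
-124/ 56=-31/ 14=-2.21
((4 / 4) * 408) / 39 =136 / 13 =10.46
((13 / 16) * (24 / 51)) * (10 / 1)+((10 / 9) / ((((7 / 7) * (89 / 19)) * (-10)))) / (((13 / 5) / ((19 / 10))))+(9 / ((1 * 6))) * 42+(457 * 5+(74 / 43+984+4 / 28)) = 355684282159 / 106566642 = 3337.67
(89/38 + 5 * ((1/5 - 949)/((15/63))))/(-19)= 1048.55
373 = 373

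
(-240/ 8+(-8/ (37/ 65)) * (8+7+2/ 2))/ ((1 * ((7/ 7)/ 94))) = -886420/ 37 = -23957.30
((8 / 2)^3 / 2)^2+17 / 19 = 19473 / 19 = 1024.89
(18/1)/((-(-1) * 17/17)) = 18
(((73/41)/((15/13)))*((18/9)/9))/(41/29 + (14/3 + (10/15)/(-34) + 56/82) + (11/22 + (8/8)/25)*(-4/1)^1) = 2339285/31270023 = 0.07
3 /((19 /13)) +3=5.05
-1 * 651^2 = -423801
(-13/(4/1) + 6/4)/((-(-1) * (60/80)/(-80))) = 560/3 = 186.67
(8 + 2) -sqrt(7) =10 -sqrt(7) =7.35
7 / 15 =0.47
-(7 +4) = -11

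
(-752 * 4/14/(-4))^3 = 53157376/343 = 154977.77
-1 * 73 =-73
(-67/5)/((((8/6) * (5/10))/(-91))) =1829.10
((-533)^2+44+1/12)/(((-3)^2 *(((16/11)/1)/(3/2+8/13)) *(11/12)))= 50087.56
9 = 9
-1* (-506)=506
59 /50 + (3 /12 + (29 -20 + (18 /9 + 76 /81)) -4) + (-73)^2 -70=5268.37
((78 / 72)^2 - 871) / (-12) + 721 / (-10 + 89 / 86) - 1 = -3969017 / 444096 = -8.94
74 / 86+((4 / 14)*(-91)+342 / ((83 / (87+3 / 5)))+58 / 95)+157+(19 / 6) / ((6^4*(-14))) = 493.43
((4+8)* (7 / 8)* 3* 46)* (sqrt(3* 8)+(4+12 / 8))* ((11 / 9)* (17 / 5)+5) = 132664* sqrt(6) / 5+364826 / 5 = 137957.02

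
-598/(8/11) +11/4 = -1639/2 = -819.50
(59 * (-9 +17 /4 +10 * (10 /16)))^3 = 5545233 /8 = 693154.12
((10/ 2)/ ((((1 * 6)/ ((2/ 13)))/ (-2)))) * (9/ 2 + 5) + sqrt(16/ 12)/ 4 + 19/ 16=-779/ 624 + sqrt(3)/ 6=-0.96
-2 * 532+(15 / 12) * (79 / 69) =-293269 / 276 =-1062.57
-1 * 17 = -17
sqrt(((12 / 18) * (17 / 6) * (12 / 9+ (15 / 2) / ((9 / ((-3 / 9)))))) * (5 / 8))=sqrt(1615) / 36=1.12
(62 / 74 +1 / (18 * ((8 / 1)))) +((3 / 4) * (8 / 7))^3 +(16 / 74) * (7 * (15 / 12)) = 6152131 / 1827504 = 3.37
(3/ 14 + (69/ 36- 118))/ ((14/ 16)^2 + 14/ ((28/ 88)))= -155728/ 60165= -2.59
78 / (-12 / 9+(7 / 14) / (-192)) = -3328 / 57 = -58.39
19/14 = 1.36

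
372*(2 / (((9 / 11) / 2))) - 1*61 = 5273 / 3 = 1757.67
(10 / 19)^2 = 0.28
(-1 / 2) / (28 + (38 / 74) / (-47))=-1739 / 97346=-0.02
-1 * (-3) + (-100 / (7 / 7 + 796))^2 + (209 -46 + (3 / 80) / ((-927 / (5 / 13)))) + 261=17433409350887 / 40826152848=427.02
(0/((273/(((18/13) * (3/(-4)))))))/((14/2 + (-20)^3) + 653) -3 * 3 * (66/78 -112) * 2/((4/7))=3501.35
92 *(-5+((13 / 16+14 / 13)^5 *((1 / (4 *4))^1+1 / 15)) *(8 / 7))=-906016610768197 / 6813256253440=-132.98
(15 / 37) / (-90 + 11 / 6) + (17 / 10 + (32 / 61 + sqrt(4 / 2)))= sqrt(2) + 26505661 / 11939530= 3.63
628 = 628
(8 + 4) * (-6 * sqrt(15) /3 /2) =-12 * sqrt(15) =-46.48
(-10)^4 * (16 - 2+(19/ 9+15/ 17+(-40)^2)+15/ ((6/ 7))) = 2500775000/ 153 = 16344934.64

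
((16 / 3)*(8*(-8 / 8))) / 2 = -64 / 3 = -21.33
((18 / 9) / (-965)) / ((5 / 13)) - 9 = -43451 / 4825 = -9.01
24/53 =0.45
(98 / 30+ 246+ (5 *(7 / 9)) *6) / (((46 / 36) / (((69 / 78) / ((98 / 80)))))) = 98136 / 637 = 154.06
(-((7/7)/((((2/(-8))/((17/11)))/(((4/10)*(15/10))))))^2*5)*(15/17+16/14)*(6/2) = -1769904/4235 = -417.92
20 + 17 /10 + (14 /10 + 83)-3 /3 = 105.10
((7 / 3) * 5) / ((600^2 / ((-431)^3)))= -560440937 / 216000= -2594.63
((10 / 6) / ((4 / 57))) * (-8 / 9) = -190 / 9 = -21.11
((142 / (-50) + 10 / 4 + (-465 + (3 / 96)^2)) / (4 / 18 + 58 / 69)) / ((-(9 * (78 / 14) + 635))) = 17261471871 / 27011072000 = 0.64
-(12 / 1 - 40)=28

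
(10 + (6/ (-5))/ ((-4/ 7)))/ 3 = 121/ 30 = 4.03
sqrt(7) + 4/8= 1/2 + sqrt(7)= 3.15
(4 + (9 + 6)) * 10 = 190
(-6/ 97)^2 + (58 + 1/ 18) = 9833053/ 169362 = 58.06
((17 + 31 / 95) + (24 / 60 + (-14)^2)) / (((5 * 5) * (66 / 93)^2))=4878036 / 287375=16.97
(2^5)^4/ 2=524288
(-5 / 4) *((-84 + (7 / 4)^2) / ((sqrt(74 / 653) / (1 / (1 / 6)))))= 525 *sqrt(48322) / 64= 1803.23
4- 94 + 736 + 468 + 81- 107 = 1088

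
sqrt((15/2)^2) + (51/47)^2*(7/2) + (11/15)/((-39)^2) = 585708164/50398335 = 11.62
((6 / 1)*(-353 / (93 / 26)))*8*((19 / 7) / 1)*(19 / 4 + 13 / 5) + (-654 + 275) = -14706833 / 155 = -94882.79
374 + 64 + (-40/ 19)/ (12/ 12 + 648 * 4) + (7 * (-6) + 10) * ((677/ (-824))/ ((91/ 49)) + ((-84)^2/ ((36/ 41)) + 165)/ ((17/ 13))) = -224552157420446/ 1121464721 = -200231.14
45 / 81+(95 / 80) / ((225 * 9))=18019 / 32400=0.56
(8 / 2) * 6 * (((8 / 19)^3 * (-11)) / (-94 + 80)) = 1.41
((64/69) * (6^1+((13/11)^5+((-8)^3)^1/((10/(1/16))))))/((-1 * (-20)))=21926288/92604325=0.24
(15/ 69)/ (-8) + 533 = 98067/ 184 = 532.97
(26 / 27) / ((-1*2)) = -13 / 27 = -0.48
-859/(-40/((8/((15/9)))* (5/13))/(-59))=-152043/65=-2339.12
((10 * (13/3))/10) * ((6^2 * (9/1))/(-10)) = -140.40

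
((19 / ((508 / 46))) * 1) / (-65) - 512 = -8453557 / 16510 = -512.03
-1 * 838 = -838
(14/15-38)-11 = -721/15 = -48.07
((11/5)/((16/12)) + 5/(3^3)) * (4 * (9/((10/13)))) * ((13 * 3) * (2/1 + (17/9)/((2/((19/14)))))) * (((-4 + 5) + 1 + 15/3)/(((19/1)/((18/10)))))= 138505133/19000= 7289.74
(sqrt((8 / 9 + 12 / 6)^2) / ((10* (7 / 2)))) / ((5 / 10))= 52 / 315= 0.17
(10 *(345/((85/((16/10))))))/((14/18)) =9936/119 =83.50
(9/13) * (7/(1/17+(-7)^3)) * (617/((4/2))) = -660807/151580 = -4.36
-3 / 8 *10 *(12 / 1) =-45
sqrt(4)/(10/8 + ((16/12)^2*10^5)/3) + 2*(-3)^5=-3110465394/6400135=-486.00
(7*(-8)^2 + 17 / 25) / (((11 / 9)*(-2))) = -100953 / 550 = -183.55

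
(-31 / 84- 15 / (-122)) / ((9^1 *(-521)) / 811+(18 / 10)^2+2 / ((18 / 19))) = 76700325 / 134216348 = 0.57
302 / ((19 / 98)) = 29596 / 19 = 1557.68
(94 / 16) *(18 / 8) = 423 / 32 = 13.22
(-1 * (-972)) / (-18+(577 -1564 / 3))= 25.81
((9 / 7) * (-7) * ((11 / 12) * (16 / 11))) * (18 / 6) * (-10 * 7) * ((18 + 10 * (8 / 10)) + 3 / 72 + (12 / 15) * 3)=71673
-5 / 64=-0.08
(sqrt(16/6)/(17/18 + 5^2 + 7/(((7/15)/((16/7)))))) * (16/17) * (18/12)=0.04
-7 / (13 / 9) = -63 / 13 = -4.85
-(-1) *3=3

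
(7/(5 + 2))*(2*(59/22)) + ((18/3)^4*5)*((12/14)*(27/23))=6525.61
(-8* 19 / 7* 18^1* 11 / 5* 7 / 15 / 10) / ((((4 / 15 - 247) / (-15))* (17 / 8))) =-361152 / 314585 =-1.15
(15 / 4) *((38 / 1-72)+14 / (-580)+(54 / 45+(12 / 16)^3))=-902079 / 7424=-121.51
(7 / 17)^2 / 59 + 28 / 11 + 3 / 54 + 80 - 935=-2877772823 / 3376098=-852.40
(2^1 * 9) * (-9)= -162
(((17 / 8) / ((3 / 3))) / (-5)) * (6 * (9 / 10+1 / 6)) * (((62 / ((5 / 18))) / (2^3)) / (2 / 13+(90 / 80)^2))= -7892352 / 147625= -53.46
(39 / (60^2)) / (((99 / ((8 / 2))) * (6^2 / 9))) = 13 / 118800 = 0.00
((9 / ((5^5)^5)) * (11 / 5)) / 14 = 99 / 20861625671386718750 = 0.00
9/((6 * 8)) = 3/16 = 0.19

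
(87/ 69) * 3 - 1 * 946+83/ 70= -1515061/ 1610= -941.03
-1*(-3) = 3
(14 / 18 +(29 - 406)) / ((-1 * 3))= 3386 / 27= 125.41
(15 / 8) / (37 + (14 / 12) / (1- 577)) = 1296 / 25573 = 0.05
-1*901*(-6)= 5406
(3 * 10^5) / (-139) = -300000 / 139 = -2158.27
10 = 10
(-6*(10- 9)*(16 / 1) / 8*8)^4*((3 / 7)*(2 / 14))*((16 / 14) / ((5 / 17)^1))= 34653339648 / 1715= 20206028.95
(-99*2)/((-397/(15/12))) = 495/794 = 0.62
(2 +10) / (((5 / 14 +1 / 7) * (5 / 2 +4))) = 3.69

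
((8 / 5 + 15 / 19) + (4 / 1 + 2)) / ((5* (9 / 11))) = 8767 / 4275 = 2.05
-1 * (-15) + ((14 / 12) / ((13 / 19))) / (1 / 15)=1055 / 26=40.58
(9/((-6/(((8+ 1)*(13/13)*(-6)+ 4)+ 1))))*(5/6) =245/4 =61.25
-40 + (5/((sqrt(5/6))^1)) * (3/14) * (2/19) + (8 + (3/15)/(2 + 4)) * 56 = 3 * sqrt(30)/133 + 6148/15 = 409.99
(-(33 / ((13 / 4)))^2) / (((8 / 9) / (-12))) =235224 / 169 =1391.86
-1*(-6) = 6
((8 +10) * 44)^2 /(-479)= -627264 /479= -1309.53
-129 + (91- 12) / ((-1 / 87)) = -7002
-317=-317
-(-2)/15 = 2/15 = 0.13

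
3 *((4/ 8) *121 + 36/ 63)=2565/ 14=183.21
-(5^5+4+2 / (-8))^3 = -1960164690875 / 64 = -30627573294.92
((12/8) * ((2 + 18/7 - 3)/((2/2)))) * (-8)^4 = 67584/7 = 9654.86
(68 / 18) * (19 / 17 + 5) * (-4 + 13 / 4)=-52 / 3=-17.33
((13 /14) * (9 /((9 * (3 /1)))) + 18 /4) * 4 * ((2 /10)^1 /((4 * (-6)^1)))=-101 /630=-0.16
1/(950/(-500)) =-0.53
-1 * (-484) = 484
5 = 5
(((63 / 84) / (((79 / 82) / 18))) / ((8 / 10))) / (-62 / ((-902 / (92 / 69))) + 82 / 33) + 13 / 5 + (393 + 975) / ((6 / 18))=7552034761 / 1835960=4113.40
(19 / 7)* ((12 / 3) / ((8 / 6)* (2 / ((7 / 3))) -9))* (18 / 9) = -152 / 55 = -2.76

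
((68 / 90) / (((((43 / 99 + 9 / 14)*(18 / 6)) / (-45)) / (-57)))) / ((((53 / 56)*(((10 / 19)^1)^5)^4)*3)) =79396043.73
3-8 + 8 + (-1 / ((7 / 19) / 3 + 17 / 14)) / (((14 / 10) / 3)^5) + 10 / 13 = -999862267 / 33304271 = -30.02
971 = 971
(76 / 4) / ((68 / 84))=399 / 17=23.47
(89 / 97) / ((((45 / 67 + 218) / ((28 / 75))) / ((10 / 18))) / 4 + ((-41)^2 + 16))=95408 / 203868683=0.00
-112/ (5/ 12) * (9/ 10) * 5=-6048/ 5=-1209.60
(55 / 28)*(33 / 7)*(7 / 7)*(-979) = -1776885 / 196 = -9065.74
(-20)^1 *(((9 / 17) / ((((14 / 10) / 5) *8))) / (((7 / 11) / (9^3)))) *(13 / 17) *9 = -1055500875 / 28322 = -37267.88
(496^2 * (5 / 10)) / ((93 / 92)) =365056 / 3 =121685.33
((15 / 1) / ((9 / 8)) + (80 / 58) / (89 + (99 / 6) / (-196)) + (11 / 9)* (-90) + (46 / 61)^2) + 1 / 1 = -214572741893 / 2256700917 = -95.08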